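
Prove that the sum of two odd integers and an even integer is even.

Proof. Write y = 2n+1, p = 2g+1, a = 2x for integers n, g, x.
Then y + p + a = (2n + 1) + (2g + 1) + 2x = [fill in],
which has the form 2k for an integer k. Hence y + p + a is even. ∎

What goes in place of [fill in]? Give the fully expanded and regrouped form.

2(g + n + x + 1)

(2n + 1) + (2g + 1) + 2x = 2g + 2n + 2x + 2
= 2(g + n + x + 1).
Since g + n + x + 1 is an integer, the sum is of the form 2k for an integer k.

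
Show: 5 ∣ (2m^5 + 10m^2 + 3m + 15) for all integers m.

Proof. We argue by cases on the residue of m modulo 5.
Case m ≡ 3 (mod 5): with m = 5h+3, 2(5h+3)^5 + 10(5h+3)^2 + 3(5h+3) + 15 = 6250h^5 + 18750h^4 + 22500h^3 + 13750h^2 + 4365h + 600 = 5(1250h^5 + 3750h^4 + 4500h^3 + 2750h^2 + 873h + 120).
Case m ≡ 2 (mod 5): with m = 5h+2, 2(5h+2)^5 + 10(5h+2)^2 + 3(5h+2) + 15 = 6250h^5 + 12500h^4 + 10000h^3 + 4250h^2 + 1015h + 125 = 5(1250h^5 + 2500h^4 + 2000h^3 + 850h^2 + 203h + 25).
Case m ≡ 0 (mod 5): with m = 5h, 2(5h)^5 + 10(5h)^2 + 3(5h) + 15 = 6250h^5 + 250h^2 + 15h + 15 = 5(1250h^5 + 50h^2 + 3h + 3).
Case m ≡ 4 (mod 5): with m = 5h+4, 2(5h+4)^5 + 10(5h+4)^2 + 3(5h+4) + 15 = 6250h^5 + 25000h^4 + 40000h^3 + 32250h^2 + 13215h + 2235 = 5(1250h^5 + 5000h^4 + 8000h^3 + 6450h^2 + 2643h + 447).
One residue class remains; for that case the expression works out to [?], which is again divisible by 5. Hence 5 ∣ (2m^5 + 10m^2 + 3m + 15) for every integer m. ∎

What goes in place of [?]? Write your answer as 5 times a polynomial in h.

Only m ≡ 1 (mod 5) is unaccounted for. Put m = 5h+1:
2(5h+1)^5 + 10(5h+1)^2 + 3(5h+1) + 15 expands to 6250h^5 + 6250h^4 + 2500h^3 + 750h^2 + 165h + 30,
and factoring out 5 leaves 5(1250h^5 + 1250h^4 + 500h^3 + 150h^2 + 33h + 6).

5(1250h^5 + 1250h^4 + 500h^3 + 150h^2 + 33h + 6)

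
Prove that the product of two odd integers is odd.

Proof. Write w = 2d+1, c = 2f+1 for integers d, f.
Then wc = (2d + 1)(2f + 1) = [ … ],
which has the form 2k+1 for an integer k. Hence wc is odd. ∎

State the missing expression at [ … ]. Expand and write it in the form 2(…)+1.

2(2df + d + f) + 1

Expanding: (2d + 1)(2f + 1) = 4df + 2d + 2f + 1.
Every term except the constant is even, so this is 2(2df + d + f) + 1,
and 2df + d + f ∈ ℤ gives the required form.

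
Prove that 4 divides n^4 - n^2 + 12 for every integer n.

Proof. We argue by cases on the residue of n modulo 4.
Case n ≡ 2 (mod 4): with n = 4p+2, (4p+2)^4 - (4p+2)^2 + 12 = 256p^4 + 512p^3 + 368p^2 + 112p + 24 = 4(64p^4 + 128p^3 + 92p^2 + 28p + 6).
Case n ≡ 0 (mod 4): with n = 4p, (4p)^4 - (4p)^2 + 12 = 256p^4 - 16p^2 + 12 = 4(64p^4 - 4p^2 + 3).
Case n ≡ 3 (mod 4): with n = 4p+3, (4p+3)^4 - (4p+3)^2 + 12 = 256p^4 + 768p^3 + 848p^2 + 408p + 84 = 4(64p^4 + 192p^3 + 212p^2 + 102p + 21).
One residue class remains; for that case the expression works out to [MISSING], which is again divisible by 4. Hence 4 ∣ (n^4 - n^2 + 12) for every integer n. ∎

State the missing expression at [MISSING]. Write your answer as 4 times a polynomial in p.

The residues treated are {2, 0, 3}, so the missing case is n ≡ 1 (mod 4); write n = 4p+1.
Then (4p+1)^4 - (4p+1)^2 + 12 = 256p^4 + 256p^3 + 80p^2 + 8p + 12 = 4(64p^4 + 64p^3 + 20p^2 + 2p + 3).

4(64p^4 + 64p^3 + 20p^2 + 2p + 3)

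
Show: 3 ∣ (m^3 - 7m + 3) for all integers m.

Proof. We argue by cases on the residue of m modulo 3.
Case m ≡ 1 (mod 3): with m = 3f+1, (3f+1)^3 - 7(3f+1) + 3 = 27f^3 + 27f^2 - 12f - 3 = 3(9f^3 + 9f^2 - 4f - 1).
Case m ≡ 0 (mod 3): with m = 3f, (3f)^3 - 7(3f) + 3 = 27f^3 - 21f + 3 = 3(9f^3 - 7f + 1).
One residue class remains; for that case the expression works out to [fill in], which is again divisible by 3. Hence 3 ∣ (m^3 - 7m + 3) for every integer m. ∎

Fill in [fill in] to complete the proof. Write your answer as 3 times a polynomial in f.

3(9f^3 + 18f^2 + 5f - 1)

Only m ≡ 2 (mod 3) is unaccounted for. Put m = 3f+2:
(3f+2)^3 - 7(3f+2) + 3 expands to 27f^3 + 54f^2 + 15f - 3,
and factoring out 3 leaves 3(9f^3 + 18f^2 + 5f - 1).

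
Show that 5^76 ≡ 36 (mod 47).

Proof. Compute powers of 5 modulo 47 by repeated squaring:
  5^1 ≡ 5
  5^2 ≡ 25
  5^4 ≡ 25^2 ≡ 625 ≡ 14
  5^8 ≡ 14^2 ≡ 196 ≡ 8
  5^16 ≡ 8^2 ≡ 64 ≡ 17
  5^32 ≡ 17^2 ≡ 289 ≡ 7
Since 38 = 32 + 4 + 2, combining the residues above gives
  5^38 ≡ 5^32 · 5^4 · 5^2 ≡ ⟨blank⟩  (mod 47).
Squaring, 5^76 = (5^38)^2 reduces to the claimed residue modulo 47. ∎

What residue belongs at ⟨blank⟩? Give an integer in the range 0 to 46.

6

5^32 · 5^4 · 5^2 ≡ 7 · 14 · 25 = 2450.
2450 mod 47 = 6, so 5^38 ≡ 6 (mod 47).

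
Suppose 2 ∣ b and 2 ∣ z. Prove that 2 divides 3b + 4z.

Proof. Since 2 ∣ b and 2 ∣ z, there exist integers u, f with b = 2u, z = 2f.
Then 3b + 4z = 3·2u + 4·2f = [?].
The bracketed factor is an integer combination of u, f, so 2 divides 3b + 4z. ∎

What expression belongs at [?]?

2(4f + 3u)

Each term has a factor of 2: 3·2u + 4·2f = 2·(4f + 3u).
Since 4f + 3u is an integer, 2 ∣ (3b + 4z).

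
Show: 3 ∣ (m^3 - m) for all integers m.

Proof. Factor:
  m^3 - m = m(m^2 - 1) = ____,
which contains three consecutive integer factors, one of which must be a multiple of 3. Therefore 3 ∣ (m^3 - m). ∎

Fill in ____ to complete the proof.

m(m^2 - 1) = m(m - 1)(m + 1) = (m - 1)m(m + 1).
These three factors are consecutive integers, so their product is divisible by 3.

(m - 1)m(m + 1)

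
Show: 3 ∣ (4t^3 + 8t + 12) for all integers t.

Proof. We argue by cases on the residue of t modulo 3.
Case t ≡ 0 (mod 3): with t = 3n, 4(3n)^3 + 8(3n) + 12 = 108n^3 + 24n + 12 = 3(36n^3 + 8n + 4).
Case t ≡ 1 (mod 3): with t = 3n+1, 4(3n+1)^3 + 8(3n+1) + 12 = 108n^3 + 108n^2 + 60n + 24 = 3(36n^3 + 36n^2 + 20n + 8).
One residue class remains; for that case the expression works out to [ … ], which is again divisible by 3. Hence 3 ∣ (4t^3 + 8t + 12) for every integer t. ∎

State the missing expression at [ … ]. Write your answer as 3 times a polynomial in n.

The residues treated are {0, 1}, so the missing case is t ≡ 2 (mod 3); write t = 3n+2.
Then 4(3n+2)^3 + 8(3n+2) + 12 = 108n^3 + 216n^2 + 168n + 60 = 3(36n^3 + 72n^2 + 56n + 20).

3(36n^3 + 72n^2 + 56n + 20)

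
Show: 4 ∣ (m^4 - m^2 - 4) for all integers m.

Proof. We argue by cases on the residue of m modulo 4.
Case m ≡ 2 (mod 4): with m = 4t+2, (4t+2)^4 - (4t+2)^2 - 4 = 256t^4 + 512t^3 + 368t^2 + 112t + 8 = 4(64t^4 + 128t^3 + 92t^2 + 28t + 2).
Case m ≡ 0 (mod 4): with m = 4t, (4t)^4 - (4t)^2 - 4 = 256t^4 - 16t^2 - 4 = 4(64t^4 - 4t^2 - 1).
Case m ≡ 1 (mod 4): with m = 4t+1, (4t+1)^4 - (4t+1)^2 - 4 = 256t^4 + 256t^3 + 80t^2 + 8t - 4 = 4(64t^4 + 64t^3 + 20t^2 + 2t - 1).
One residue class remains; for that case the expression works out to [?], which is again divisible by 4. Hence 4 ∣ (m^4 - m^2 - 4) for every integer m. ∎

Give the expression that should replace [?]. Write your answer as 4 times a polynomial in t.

4(64t^4 + 192t^3 + 212t^2 + 102t + 17)

The residues treated are {2, 0, 1}, so the missing case is m ≡ 3 (mod 4); write m = 4t+3.
Then (4t+3)^4 - (4t+3)^2 - 4 = 256t^4 + 768t^3 + 848t^2 + 408t + 68 = 4(64t^4 + 192t^3 + 212t^2 + 102t + 17).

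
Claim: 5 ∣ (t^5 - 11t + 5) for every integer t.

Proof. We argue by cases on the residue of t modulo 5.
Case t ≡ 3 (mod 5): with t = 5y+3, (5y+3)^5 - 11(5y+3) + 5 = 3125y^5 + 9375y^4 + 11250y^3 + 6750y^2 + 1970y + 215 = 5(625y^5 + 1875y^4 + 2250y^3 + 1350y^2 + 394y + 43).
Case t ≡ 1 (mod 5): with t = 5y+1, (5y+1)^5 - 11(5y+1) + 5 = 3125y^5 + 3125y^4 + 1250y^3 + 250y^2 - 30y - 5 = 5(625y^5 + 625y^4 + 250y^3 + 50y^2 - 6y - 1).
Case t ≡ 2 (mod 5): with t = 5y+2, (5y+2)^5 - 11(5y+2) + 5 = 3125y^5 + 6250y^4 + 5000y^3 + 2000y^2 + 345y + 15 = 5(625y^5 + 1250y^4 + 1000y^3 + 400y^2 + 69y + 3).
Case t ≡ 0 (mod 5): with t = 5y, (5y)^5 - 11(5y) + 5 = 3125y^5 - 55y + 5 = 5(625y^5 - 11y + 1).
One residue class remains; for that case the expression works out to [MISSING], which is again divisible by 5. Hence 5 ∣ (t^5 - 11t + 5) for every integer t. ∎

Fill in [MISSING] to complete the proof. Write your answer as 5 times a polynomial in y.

Only t ≡ 4 (mod 5) is unaccounted for. Put t = 5y+4:
(5y+4)^5 - 11(5y+4) + 5 expands to 3125y^5 + 12500y^4 + 20000y^3 + 16000y^2 + 6345y + 985,
and factoring out 5 leaves 5(625y^5 + 2500y^4 + 4000y^3 + 3200y^2 + 1269y + 197).

5(625y^5 + 2500y^4 + 4000y^3 + 3200y^2 + 1269y + 197)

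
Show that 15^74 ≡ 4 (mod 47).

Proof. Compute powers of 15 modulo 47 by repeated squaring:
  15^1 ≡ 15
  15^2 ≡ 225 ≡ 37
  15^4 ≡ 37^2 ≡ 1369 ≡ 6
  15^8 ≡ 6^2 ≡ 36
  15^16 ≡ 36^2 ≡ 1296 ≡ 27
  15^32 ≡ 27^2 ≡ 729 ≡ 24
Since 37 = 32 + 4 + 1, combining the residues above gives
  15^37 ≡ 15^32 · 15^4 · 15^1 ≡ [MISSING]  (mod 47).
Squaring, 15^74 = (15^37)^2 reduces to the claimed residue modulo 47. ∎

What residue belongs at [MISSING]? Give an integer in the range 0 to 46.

45

15^32 · 15^4 · 15^1 ≡ 24 · 6 · 15 = 2160.
2160 mod 47 = 45, so 15^37 ≡ 45 (mod 47).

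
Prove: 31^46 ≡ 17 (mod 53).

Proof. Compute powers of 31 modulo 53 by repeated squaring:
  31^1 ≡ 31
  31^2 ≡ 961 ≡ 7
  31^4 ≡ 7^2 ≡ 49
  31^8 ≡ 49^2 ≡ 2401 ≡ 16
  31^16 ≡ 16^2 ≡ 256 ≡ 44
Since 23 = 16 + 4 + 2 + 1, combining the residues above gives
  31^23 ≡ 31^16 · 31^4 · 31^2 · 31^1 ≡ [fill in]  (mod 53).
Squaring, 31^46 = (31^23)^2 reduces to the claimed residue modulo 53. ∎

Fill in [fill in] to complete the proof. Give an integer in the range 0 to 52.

21

31^16 · 31^4 · 31^2 · 31^1 ≡ 44 · 49 · 7 · 31 = 467852.
467852 mod 53 = 21, so 31^23 ≡ 21 (mod 53).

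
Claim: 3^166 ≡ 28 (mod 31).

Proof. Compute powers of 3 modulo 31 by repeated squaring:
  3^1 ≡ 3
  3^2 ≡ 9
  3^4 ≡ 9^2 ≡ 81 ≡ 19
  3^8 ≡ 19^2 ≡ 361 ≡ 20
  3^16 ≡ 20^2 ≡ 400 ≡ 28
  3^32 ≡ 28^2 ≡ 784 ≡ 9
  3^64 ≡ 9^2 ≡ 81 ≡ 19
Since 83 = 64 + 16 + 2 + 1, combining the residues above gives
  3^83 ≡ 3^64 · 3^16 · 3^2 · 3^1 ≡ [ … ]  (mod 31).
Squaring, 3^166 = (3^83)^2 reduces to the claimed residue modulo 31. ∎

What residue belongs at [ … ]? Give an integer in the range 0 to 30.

11

Multiply the listed residues: 19 · 28 · 9 · 3 = 532 → 4788 → 14364.
Reducing modulo 31: 14364 = 463·31 + 11, so 3^83 ≡ 11.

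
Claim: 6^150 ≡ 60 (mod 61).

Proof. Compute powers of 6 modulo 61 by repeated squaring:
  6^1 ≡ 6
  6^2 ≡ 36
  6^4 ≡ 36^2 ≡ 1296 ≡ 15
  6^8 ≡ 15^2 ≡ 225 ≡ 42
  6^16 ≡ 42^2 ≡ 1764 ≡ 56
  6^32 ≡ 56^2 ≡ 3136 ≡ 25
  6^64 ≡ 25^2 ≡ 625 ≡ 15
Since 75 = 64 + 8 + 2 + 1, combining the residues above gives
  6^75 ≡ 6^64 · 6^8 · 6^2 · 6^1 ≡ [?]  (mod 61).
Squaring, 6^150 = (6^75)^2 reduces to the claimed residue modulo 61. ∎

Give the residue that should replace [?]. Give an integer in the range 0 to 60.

50

6^64 · 6^8 · 6^2 · 6^1 ≡ 15 · 42 · 36 · 6 = 136080.
136080 mod 61 = 50, so 6^75 ≡ 50 (mod 61).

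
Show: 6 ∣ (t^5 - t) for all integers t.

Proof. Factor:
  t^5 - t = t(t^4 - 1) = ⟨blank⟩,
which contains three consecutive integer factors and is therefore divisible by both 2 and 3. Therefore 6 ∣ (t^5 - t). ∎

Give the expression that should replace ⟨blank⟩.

t^4 - 1 = (t^2 - 1)(t^2 + 1), and t^2 - 1 = (t-1)(t+1).
So t(t^4 - 1) = (t - 1)t(t + 1)(t^2 + 1).

(t - 1)t(t + 1)(t^2 + 1)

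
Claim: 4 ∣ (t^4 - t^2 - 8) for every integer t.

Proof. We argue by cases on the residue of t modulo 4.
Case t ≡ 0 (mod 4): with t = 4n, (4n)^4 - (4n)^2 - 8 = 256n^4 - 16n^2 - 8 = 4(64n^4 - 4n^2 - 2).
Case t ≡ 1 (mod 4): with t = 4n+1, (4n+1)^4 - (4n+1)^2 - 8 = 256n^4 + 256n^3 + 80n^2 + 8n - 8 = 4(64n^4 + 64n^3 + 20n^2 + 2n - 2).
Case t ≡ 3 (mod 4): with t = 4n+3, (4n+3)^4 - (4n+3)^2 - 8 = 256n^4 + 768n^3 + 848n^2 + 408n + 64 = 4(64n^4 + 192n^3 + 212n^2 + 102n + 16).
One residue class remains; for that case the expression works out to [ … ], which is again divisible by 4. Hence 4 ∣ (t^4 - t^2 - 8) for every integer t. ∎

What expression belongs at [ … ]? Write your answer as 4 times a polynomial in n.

4(64n^4 + 128n^3 + 92n^2 + 28n + 1)

Only t ≡ 2 (mod 4) is unaccounted for. Put t = 4n+2:
(4n+2)^4 - (4n+2)^2 - 8 expands to 256n^4 + 512n^3 + 368n^2 + 112n + 4,
and factoring out 4 leaves 4(64n^4 + 128n^3 + 92n^2 + 28n + 1).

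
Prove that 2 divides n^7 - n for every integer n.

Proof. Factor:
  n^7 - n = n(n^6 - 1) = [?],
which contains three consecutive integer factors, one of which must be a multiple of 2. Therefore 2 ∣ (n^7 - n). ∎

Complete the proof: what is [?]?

(n - 1)n(n + 1)(n^4 + n^2 + 1)

n^6 - 1 = (n^2 - 1)(n^4 + n^2 + 1), and n^2 - 1 = (n-1)(n+1).
So n(n^6 - 1) = (n - 1)n(n + 1)(n^4 + n^2 + 1).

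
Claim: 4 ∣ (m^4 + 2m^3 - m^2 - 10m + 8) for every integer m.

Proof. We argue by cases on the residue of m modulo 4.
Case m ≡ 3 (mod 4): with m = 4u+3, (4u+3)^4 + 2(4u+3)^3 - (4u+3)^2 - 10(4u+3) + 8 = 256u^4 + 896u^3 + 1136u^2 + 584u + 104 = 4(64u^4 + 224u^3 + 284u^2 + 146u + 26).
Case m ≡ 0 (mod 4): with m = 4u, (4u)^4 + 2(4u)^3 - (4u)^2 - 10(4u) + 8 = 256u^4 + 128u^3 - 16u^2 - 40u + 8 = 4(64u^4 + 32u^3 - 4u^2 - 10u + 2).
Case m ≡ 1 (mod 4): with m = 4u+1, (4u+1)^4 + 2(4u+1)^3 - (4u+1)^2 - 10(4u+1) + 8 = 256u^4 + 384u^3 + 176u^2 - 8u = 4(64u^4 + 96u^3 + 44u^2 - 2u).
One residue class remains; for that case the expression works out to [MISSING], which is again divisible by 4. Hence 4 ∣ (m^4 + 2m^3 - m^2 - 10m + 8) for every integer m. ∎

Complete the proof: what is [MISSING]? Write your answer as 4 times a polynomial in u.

4(64u^4 + 160u^3 + 140u^2 + 42u + 4)

Only m ≡ 2 (mod 4) is unaccounted for. Put m = 4u+2:
(4u+2)^4 + 2(4u+2)^3 - (4u+2)^2 - 10(4u+2) + 8 expands to 256u^4 + 640u^3 + 560u^2 + 168u + 16,
and factoring out 4 leaves 4(64u^4 + 160u^3 + 140u^2 + 42u + 4).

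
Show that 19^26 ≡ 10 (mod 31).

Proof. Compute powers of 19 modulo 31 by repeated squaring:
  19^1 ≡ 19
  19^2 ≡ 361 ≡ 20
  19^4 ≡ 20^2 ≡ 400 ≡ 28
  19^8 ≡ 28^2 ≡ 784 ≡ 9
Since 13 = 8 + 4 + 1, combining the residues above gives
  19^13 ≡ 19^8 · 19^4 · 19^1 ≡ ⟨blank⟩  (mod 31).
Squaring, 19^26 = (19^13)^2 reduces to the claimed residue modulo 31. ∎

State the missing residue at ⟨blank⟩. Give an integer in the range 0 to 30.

14

Multiply the listed residues: 9 · 28 · 19 = 252 → 4788.
Reducing modulo 31: 4788 = 154·31 + 14, so 19^13 ≡ 14.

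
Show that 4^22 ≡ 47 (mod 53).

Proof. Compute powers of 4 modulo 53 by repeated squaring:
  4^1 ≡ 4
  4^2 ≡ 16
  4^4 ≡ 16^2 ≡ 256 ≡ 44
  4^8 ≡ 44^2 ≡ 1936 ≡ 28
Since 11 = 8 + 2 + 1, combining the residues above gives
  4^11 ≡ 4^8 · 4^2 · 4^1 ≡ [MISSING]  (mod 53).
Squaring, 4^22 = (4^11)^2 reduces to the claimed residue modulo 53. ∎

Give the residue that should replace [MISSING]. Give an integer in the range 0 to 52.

Multiply the listed residues: 28 · 16 · 4 = 448 → 1792.
Reducing modulo 53: 1792 = 33·53 + 43, so 4^11 ≡ 43.

43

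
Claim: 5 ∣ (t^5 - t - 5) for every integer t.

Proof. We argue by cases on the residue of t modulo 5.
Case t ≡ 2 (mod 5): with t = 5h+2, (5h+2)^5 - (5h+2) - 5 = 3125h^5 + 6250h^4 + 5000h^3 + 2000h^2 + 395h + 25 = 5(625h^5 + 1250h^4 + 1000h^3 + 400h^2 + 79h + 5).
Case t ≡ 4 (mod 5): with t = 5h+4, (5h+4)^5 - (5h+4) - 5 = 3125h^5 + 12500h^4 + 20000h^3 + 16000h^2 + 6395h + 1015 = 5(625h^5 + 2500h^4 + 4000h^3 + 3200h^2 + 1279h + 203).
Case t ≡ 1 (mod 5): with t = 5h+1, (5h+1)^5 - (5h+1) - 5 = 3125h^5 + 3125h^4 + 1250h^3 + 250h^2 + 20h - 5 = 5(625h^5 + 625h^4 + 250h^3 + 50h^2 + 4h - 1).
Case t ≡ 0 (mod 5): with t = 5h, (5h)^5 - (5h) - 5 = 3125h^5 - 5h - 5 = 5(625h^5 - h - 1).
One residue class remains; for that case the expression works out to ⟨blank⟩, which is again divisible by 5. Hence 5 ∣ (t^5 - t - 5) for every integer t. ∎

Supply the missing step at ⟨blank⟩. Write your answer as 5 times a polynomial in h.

5(625h^5 + 1875h^4 + 2250h^3 + 1350h^2 + 404h + 47)

The residues treated are {2, 4, 1, 0}, so the missing case is t ≡ 3 (mod 5); write t = 5h+3.
Then (5h+3)^5 - (5h+3) - 5 = 3125h^5 + 9375h^4 + 11250h^3 + 6750h^2 + 2020h + 235 = 5(625h^5 + 1875h^4 + 2250h^3 + 1350h^2 + 404h + 47).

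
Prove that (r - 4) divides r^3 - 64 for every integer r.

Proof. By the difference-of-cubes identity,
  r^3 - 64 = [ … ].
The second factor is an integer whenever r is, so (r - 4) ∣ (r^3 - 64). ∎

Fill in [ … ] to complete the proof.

(r - 4)(r^2 + 4r + 16)

Polynomial division of r^3 - 64 by r - 4 leaves remainder 0 and quotient r^2 + 4r + 16.
Hence r^3 - 64 = (r - 4)(r^2 + 4r + 16).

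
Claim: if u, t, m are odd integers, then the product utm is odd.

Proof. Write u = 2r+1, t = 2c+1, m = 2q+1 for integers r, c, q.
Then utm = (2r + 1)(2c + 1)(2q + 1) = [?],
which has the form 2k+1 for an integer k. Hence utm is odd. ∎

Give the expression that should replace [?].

2(4cqr + 2cq + 2cr + c + 2qr + q + r) + 1

Expanding: (2r + 1)(2c + 1)(2q + 1) = 8cqr + 4cq + 4cr + 2c + 4qr + 2q + 2r + 1.
Every term except the constant is even, so this is 2(4cqr + 2cq + 2cr + c + 2qr + q + r) + 1,
and 4cqr + 2cq + 2cr + c + 2qr + q + r ∈ ℤ gives the required form.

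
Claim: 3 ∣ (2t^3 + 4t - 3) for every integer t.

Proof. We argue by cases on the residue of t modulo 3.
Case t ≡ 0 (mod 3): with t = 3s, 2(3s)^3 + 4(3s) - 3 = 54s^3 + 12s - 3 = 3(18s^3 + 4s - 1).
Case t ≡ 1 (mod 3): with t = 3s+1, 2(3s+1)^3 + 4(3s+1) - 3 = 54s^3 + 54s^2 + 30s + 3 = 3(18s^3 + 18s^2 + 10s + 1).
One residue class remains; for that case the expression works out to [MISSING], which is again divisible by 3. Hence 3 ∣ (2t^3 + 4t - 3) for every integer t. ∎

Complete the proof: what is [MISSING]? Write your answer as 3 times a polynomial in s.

3(18s^3 + 36s^2 + 28s + 7)

Only t ≡ 2 (mod 3) is unaccounted for. Put t = 3s+2:
2(3s+2)^3 + 4(3s+2) - 3 expands to 54s^3 + 108s^2 + 84s + 21,
and factoring out 3 leaves 3(18s^3 + 36s^2 + 28s + 7).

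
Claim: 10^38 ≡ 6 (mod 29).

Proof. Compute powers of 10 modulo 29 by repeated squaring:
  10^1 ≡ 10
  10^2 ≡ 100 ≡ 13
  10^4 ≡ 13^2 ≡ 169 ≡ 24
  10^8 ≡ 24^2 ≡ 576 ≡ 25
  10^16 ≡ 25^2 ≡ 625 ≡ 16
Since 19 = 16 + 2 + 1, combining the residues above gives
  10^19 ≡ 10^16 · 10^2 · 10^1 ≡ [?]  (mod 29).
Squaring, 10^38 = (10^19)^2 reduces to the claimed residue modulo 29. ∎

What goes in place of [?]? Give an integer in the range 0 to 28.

21

Multiply the listed residues: 16 · 13 · 10 = 208 → 2080.
Reducing modulo 29: 2080 = 71·29 + 21, so 10^19 ≡ 21.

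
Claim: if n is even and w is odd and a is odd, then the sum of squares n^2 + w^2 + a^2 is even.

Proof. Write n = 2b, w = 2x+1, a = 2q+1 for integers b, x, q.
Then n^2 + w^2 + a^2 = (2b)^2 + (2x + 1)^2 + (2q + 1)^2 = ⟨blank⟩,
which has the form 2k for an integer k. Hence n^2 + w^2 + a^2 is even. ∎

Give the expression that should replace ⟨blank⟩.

(2b)^2 + (2x + 1)^2 + (2q + 1)^2 = 4b^2 + 4q^2 + 4q + 4x^2 + 4x + 2
= 2(2b^2 + 2q^2 + 2q + 2x^2 + 2x + 1).
Since 2b^2 + 2q^2 + 2q + 2x^2 + 2x + 1 is an integer, the sum of squares is of the form 2k for an integer k.

2(2b^2 + 2q^2 + 2q + 2x^2 + 2x + 1)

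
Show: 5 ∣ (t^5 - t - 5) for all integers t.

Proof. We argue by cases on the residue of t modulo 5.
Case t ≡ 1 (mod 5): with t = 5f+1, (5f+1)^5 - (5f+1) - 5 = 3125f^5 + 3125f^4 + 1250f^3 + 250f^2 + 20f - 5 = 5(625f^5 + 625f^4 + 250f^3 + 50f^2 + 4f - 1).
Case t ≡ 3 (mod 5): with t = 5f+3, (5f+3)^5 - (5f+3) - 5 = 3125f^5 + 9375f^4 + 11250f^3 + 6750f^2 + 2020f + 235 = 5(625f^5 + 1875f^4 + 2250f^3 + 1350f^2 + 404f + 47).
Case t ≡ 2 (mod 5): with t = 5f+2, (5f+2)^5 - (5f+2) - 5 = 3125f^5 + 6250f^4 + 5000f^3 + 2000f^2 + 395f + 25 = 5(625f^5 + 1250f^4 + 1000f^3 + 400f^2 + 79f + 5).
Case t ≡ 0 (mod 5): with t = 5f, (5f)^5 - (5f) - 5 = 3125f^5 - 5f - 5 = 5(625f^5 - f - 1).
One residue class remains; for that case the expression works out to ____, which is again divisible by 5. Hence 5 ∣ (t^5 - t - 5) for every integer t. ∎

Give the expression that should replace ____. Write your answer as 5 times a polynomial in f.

5(625f^5 + 2500f^4 + 4000f^3 + 3200f^2 + 1279f + 203)

The residues treated are {1, 3, 2, 0}, so the missing case is t ≡ 4 (mod 5); write t = 5f+4.
Then (5f+4)^5 - (5f+4) - 5 = 3125f^5 + 12500f^4 + 20000f^3 + 16000f^2 + 6395f + 1015 = 5(625f^5 + 2500f^4 + 4000f^3 + 3200f^2 + 1279f + 203).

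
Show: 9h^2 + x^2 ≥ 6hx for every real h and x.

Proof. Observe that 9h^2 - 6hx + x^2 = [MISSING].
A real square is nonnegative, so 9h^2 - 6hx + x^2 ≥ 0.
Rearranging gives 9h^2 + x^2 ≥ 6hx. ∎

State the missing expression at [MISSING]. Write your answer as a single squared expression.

(3h - x)^2

The leading and trailing coefficients are 3^2 and 1^2, and 6 = 2·3·1, so the trinomial is (3h - x)^2.
Hence 9h^2 - 6hx + x^2 ≥ 0.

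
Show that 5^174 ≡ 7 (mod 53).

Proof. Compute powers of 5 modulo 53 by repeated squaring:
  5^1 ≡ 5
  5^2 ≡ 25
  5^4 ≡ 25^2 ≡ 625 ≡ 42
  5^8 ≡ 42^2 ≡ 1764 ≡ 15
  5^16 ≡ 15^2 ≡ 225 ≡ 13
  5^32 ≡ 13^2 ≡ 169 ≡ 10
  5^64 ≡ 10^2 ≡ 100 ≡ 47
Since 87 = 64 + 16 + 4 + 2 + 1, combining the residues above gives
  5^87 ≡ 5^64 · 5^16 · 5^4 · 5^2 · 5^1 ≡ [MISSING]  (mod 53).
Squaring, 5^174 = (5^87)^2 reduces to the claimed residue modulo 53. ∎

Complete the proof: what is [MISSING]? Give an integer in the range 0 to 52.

31

5^64 · 5^16 · 5^4 · 5^2 · 5^1 ≡ 47 · 13 · 42 · 25 · 5 = 3207750.
3207750 mod 53 = 31, so 5^87 ≡ 31 (mod 53).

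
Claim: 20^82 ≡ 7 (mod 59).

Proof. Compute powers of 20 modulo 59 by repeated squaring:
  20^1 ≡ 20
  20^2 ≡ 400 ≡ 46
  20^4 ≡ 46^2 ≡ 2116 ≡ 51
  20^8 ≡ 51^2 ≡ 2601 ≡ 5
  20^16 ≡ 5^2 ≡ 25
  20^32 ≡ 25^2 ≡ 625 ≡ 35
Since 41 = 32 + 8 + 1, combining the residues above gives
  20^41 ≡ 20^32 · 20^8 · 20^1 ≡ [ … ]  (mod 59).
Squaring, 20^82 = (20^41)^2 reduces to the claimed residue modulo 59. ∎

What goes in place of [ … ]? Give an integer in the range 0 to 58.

19

Multiply the listed residues: 35 · 5 · 20 = 175 → 3500.
Reducing modulo 59: 3500 = 59·59 + 19, so 20^41 ≡ 19.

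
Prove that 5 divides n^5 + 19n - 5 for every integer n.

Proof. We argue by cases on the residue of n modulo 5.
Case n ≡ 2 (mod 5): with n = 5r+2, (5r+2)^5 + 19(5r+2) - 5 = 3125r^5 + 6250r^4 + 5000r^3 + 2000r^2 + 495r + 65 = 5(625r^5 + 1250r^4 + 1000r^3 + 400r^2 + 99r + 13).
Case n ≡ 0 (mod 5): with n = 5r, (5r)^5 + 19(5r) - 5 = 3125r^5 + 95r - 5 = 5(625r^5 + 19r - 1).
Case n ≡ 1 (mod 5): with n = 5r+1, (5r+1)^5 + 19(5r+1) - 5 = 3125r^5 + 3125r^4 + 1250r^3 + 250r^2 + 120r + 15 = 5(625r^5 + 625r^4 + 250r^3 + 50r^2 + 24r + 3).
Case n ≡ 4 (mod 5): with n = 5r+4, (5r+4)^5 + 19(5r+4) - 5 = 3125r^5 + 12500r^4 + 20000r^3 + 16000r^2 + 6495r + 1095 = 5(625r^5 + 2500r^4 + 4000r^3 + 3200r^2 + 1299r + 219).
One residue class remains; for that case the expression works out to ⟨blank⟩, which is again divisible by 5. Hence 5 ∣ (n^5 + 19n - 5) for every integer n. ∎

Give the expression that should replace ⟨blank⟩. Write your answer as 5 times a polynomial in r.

5(625r^5 + 1875r^4 + 2250r^3 + 1350r^2 + 424r + 59)

Only n ≡ 3 (mod 5) is unaccounted for. Put n = 5r+3:
(5r+3)^5 + 19(5r+3) - 5 expands to 3125r^5 + 9375r^4 + 11250r^3 + 6750r^2 + 2120r + 295,
and factoring out 5 leaves 5(625r^5 + 1875r^4 + 2250r^3 + 1350r^2 + 424r + 59).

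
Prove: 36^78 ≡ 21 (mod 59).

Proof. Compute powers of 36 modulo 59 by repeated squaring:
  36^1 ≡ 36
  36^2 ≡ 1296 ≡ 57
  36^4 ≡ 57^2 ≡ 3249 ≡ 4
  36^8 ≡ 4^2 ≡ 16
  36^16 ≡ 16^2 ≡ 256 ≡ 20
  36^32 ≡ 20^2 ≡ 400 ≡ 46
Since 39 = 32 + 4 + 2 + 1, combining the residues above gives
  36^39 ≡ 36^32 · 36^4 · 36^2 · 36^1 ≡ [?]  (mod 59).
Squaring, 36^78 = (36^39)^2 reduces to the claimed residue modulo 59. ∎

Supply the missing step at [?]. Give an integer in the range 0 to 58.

Multiply the listed residues: 46 · 4 · 57 · 36 = 184 → 10488 → 377568.
Reducing modulo 59: 377568 = 6399·59 + 27, so 36^39 ≡ 27.

27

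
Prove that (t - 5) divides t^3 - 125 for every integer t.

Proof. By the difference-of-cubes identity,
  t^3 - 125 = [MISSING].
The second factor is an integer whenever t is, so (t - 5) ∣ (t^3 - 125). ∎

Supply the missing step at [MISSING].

Polynomial division of t^3 - 125 by t - 5 leaves remainder 0 and quotient t^2 + 5t + 25.
Hence t^3 - 125 = (t - 5)(t^2 + 5t + 25).

(t - 5)(t^2 + 5t + 25)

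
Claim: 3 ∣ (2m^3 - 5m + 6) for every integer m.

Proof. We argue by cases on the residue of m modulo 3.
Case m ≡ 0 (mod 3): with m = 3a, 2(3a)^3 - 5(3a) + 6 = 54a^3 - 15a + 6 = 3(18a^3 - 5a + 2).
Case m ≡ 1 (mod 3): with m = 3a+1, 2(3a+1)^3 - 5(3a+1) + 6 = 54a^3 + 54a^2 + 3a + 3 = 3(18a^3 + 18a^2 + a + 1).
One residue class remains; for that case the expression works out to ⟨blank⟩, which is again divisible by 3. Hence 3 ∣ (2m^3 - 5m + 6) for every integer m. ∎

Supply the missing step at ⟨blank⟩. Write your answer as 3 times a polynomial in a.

The residues treated are {0, 1}, so the missing case is m ≡ 2 (mod 3); write m = 3a+2.
Then 2(3a+2)^3 - 5(3a+2) + 6 = 54a^3 + 108a^2 + 57a + 12 = 3(18a^3 + 36a^2 + 19a + 4).

3(18a^3 + 36a^2 + 19a + 4)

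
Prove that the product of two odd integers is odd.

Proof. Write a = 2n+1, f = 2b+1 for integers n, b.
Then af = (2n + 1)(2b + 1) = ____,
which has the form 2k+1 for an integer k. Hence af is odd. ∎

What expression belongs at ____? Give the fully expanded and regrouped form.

(2n + 1)(2b + 1) = 4bn + 2b + 2n + 1
= 2(2bn + b + n) + 1.
Since 2bn + b + n is an integer, the product is of the form 2k+1 for an integer k.

2(2bn + b + n) + 1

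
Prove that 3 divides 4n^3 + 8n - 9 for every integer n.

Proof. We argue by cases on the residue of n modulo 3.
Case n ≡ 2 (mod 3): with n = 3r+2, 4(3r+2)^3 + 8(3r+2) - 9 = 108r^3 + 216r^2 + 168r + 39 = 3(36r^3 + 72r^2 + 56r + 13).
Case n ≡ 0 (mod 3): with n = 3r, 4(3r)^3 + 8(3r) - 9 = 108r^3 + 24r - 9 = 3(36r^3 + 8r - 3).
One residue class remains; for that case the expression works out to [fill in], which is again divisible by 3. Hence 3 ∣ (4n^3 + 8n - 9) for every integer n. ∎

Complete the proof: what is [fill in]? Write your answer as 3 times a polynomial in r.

3(36r^3 + 36r^2 + 20r + 1)

Only n ≡ 1 (mod 3) is unaccounted for. Put n = 3r+1:
4(3r+1)^3 + 8(3r+1) - 9 expands to 108r^3 + 108r^2 + 60r + 3,
and factoring out 3 leaves 3(36r^3 + 36r^2 + 20r + 1).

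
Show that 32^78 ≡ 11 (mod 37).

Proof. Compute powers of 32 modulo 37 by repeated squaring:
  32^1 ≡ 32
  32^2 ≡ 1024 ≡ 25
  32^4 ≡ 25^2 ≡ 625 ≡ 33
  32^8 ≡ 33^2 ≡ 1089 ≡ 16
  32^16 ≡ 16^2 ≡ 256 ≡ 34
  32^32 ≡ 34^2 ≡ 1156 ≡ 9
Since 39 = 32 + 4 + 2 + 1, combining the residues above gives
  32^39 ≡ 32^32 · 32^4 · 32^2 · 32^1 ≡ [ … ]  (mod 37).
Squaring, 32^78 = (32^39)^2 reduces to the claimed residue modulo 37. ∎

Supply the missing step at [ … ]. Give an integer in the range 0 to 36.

32^32 · 32^4 · 32^2 · 32^1 ≡ 9 · 33 · 25 · 32 = 237600.
237600 mod 37 = 23, so 32^39 ≡ 23 (mod 37).

23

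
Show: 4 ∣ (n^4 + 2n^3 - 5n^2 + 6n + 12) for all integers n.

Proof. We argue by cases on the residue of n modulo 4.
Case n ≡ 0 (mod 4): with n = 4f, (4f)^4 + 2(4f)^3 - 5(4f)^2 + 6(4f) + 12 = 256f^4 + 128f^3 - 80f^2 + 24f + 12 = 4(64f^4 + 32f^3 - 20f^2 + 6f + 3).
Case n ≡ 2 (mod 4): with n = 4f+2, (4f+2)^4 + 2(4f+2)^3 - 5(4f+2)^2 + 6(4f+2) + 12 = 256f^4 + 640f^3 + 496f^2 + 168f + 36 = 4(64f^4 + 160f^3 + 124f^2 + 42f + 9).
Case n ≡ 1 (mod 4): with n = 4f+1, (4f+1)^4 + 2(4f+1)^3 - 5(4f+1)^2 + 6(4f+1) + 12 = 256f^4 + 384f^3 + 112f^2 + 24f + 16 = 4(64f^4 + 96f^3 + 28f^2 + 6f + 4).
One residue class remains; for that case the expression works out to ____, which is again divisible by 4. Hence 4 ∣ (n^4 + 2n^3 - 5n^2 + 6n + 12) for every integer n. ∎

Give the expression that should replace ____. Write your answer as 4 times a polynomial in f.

The residues treated are {0, 2, 1}, so the missing case is n ≡ 3 (mod 4); write n = 4f+3.
Then (4f+3)^4 + 2(4f+3)^3 - 5(4f+3)^2 + 6(4f+3) + 12 = 256f^4 + 896f^3 + 1072f^2 + 552f + 120 = 4(64f^4 + 224f^3 + 268f^2 + 138f + 30).

4(64f^4 + 224f^3 + 268f^2 + 138f + 30)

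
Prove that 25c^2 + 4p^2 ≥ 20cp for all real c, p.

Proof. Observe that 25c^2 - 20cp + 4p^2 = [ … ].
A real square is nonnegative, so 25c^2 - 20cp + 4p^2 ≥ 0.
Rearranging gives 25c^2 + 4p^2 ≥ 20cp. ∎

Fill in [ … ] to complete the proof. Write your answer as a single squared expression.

(5c - 2p)^2

The leading and trailing coefficients are 5^2 and 2^2, and 20 = 2·5·2, so the trinomial is (5c - 2p)^2.
Hence 25c^2 - 20cp + 4p^2 ≥ 0.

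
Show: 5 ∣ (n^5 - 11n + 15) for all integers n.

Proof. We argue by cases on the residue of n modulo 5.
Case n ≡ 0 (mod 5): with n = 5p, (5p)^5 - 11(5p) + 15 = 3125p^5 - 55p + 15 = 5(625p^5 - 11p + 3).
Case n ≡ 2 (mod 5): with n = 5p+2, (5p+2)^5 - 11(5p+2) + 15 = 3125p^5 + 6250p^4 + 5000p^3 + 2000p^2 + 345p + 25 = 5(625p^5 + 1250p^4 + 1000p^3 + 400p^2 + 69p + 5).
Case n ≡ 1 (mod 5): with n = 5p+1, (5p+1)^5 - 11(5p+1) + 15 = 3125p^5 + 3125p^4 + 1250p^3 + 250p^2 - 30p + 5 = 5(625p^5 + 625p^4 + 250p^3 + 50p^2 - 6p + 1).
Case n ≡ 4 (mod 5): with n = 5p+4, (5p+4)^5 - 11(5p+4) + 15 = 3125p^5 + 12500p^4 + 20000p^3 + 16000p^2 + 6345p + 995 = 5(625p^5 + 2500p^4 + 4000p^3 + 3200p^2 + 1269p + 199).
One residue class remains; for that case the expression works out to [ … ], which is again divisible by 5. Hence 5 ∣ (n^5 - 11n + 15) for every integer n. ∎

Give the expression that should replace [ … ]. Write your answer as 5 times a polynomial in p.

Only n ≡ 3 (mod 5) is unaccounted for. Put n = 5p+3:
(5p+3)^5 - 11(5p+3) + 15 expands to 3125p^5 + 9375p^4 + 11250p^3 + 6750p^2 + 1970p + 225,
and factoring out 5 leaves 5(625p^5 + 1875p^4 + 2250p^3 + 1350p^2 + 394p + 45).

5(625p^5 + 1875p^4 + 2250p^3 + 1350p^2 + 394p + 45)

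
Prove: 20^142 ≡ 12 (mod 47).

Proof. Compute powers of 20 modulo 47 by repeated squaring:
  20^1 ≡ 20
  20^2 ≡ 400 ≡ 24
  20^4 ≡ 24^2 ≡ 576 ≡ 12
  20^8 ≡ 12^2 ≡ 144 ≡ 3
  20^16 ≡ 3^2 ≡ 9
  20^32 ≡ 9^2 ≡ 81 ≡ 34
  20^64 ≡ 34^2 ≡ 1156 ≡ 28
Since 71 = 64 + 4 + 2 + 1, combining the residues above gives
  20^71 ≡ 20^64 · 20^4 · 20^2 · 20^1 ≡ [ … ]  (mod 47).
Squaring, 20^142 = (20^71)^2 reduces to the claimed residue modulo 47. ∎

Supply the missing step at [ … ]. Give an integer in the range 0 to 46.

Multiply the listed residues: 28 · 12 · 24 · 20 = 336 → 8064 → 161280.
Reducing modulo 47: 161280 = 3431·47 + 23, so 20^71 ≡ 23.

23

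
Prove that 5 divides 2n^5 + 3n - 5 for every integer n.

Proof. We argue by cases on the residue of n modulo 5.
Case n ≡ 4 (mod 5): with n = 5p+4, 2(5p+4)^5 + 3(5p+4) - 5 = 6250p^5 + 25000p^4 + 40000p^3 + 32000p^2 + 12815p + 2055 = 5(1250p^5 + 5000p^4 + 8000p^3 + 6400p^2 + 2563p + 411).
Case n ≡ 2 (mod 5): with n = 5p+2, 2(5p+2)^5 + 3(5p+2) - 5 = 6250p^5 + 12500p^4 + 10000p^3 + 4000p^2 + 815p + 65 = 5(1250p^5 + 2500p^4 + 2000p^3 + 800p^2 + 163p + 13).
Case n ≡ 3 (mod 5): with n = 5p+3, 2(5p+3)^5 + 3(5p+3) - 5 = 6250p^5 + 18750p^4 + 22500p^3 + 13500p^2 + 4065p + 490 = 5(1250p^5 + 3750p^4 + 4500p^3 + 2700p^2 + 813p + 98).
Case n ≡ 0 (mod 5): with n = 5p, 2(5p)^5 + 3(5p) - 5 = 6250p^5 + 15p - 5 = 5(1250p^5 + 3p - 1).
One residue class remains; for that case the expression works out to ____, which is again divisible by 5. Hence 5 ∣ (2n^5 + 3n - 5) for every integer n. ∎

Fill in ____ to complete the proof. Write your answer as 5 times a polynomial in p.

5(1250p^5 + 1250p^4 + 500p^3 + 100p^2 + 13p)

The residues treated are {4, 2, 3, 0}, so the missing case is n ≡ 1 (mod 5); write n = 5p+1.
Then 2(5p+1)^5 + 3(5p+1) - 5 = 6250p^5 + 6250p^4 + 2500p^3 + 500p^2 + 65p = 5(1250p^5 + 1250p^4 + 500p^3 + 100p^2 + 13p).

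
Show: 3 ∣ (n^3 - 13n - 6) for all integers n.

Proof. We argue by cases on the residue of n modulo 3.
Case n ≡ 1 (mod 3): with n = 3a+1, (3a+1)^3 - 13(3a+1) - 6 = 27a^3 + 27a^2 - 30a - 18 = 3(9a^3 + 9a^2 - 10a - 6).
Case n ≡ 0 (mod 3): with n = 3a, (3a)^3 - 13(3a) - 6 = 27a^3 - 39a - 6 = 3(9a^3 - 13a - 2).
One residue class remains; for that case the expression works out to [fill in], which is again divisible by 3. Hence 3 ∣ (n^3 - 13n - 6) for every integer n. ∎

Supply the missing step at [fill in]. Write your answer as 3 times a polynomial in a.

The residues treated are {1, 0}, so the missing case is n ≡ 2 (mod 3); write n = 3a+2.
Then (3a+2)^3 - 13(3a+2) - 6 = 27a^3 + 54a^2 - 3a - 24 = 3(9a^3 + 18a^2 - a - 8).

3(9a^3 + 18a^2 - a - 8)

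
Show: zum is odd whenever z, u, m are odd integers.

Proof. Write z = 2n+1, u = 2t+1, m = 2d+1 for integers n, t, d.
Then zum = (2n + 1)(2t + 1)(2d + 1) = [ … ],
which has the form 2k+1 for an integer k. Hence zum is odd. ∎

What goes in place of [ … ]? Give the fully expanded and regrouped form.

2(4dnt + 2dn + 2dt + d + 2nt + n + t) + 1

Expanding: (2n + 1)(2t + 1)(2d + 1) = 8dnt + 4dn + 4dt + 2d + 4nt + 2n + 2t + 1.
Every term except the constant is even, so this is 2(4dnt + 2dn + 2dt + d + 2nt + n + t) + 1,
and 4dnt + 2dn + 2dt + d + 2nt + n + t ∈ ℤ gives the required form.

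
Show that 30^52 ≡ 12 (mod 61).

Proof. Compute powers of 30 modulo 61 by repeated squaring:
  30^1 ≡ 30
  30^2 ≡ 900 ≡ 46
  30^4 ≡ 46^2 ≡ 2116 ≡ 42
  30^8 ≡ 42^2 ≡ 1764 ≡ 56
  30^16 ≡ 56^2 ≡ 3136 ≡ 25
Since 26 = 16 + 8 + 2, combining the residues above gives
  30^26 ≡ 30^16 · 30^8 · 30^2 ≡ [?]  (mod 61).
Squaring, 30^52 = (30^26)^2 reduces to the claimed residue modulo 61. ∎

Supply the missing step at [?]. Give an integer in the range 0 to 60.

30^16 · 30^8 · 30^2 ≡ 25 · 56 · 46 = 64400.
64400 mod 61 = 45, so 30^26 ≡ 45 (mod 61).

45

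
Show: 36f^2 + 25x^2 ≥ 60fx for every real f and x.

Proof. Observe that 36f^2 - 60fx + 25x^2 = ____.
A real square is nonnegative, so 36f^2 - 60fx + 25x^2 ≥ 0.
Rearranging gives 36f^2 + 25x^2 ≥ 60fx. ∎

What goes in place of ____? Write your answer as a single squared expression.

(6f - 5x)^2

36f^2 - 60fx + 25x^2 is a perfect-square trinomial: the outer terms are (6f)^2 and (5x)^2, and the cross term is -2·6f·5x.
So 36f^2 - 60fx + 25x^2 = (6f - 5x)^2 ≥ 0.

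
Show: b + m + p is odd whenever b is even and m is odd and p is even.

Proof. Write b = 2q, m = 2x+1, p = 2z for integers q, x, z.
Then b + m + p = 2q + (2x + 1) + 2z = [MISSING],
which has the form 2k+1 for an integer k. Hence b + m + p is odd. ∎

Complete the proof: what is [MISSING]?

2q + (2x + 1) + 2z = 2q + 2x + 2z + 1
= 2(q + x + z) + 1.
Since q + x + z is an integer, the sum is of the form 2k+1 for an integer k.

2(q + x + z) + 1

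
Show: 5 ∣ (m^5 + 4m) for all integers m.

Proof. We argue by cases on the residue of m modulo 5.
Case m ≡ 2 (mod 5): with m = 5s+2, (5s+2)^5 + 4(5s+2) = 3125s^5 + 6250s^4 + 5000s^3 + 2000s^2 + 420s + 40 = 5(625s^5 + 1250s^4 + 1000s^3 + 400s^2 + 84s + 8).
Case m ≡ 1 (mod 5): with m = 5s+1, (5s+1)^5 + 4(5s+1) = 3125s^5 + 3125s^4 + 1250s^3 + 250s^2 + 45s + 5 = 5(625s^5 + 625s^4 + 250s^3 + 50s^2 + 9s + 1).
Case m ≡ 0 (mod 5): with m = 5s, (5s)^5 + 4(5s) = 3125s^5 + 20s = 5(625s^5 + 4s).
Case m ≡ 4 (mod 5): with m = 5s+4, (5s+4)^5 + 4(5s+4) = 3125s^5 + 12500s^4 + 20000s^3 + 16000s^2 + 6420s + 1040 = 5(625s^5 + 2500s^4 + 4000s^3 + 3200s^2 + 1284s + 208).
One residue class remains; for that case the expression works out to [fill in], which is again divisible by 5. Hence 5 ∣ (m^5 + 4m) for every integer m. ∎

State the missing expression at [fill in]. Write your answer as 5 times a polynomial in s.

Only m ≡ 3 (mod 5) is unaccounted for. Put m = 5s+3:
(5s+3)^5 + 4(5s+3) expands to 3125s^5 + 9375s^4 + 11250s^3 + 6750s^2 + 2045s + 255,
and factoring out 5 leaves 5(625s^5 + 1875s^4 + 2250s^3 + 1350s^2 + 409s + 51).

5(625s^5 + 1875s^4 + 2250s^3 + 1350s^2 + 409s + 51)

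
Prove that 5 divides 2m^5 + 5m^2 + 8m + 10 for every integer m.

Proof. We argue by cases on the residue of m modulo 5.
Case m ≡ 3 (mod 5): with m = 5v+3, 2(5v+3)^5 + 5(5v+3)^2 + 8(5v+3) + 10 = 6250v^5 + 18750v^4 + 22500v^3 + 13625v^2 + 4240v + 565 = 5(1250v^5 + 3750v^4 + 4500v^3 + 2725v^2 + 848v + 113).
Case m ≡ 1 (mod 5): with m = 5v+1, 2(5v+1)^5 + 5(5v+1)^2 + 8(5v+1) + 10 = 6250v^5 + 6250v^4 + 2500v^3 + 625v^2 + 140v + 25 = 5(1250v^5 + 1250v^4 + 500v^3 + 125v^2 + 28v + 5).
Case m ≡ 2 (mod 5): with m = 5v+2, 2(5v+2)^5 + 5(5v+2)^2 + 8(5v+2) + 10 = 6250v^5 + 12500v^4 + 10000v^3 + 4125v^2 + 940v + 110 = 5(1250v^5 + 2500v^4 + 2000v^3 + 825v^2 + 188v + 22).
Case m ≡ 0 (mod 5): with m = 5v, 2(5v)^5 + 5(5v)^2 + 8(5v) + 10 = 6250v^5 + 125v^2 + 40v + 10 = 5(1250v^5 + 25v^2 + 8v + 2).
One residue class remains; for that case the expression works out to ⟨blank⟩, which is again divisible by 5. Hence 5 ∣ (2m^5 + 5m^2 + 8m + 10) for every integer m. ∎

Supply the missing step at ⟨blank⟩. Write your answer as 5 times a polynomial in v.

Only m ≡ 4 (mod 5) is unaccounted for. Put m = 5v+4:
2(5v+4)^5 + 5(5v+4)^2 + 8(5v+4) + 10 expands to 6250v^5 + 25000v^4 + 40000v^3 + 32125v^2 + 13040v + 2170,
and factoring out 5 leaves 5(1250v^5 + 5000v^4 + 8000v^3 + 6425v^2 + 2608v + 434).

5(1250v^5 + 5000v^4 + 8000v^3 + 6425v^2 + 2608v + 434)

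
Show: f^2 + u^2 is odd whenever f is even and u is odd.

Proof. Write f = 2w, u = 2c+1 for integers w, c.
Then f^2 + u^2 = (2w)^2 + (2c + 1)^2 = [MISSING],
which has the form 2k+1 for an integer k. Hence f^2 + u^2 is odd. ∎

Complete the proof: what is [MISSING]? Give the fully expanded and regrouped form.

2(2c^2 + 2c + 2w^2) + 1

Expanding: (2w)^2 + (2c + 1)^2 = 4c^2 + 4c + 4w^2 + 1.
Every term except the constant is even, so this is 2(2c^2 + 2c + 2w^2) + 1,
and 2c^2 + 2c + 2w^2 ∈ ℤ gives the required form.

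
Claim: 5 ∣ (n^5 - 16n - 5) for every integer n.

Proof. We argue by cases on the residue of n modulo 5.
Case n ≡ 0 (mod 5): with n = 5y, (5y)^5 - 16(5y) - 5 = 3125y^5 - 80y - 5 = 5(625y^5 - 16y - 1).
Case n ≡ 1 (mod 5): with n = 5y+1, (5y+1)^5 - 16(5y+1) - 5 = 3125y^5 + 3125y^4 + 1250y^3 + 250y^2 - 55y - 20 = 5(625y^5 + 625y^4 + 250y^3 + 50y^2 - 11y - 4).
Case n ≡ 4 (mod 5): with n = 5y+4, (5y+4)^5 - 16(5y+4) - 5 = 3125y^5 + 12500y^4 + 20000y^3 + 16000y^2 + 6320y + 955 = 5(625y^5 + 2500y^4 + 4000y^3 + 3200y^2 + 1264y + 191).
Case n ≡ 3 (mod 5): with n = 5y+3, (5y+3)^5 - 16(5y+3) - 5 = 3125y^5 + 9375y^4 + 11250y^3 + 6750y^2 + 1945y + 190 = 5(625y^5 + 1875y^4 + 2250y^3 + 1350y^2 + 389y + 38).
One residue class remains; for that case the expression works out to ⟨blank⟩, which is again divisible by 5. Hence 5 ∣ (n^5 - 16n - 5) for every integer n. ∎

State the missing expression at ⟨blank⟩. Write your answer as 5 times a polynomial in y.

5(625y^5 + 1250y^4 + 1000y^3 + 400y^2 + 64y - 1)

The residues treated are {0, 1, 4, 3}, so the missing case is n ≡ 2 (mod 5); write n = 5y+2.
Then (5y+2)^5 - 16(5y+2) - 5 = 3125y^5 + 6250y^4 + 5000y^3 + 2000y^2 + 320y - 5 = 5(625y^5 + 1250y^4 + 1000y^3 + 400y^2 + 64y - 1).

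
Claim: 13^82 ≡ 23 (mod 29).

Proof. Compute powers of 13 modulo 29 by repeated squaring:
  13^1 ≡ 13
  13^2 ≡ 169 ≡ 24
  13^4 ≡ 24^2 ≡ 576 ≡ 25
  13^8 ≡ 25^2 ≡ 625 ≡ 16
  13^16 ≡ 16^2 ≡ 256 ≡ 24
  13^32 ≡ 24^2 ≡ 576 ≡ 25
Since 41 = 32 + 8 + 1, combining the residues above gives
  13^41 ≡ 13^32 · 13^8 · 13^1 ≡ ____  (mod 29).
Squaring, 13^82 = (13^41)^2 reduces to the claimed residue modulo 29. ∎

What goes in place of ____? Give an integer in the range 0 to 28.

9

13^32 · 13^8 · 13^1 ≡ 25 · 16 · 13 = 5200.
5200 mod 29 = 9, so 13^41 ≡ 9 (mod 29).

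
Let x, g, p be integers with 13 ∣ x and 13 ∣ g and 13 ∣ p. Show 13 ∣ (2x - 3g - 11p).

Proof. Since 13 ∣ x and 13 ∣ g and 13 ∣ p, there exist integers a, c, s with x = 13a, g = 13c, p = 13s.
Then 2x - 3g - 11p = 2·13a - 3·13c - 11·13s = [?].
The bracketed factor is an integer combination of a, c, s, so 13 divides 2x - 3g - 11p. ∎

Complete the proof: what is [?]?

13(2a - 3c - 11s)

Each term has a factor of 13: 2·13a - 3·13c - 11·13s = 13·(2a - 3c - 11s).
Since 2a - 3c - 11s is an integer, 13 ∣ (2x - 3g - 11p).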